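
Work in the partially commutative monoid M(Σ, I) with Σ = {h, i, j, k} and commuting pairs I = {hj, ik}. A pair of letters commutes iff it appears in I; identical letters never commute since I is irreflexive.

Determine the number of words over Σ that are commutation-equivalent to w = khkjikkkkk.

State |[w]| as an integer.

6

#0=k has no predecessor
#1=h depends on [0:k]
#2=k depends on [1:h]
#3=j depends on [2:k]
#4=i depends on [3:j]
#5=k depends on [3:j]
#6=k depends on [5:k]
#7=k depends on [6:k]
#8=k depends on [7:k]
#9=k depends on [8:k]
sources: [0:k]
N(rest) = Σ N(rest − s) over sources s of rest; N(one piece) = 1:
  size 1 → [4]=1  [9]=1
  size 2 → [4,9]=2  [8,9]=1
  size 3 → [4,8,9]=3  [7,8,9]=1
  size 4 → [4,7,8,9]=4  [6,7,8,9]=1
  size 5 → [4,6,7,8,9]=5  [5,6,7,8,9]=1
  size 6 → [4,5,6,7,8,9]=6
  size 7 → [3,4,5,6,7,8,9]=6
  size 8 → [2,3,4,5,6,7,8,9]=6
  first=0(k) contributes 6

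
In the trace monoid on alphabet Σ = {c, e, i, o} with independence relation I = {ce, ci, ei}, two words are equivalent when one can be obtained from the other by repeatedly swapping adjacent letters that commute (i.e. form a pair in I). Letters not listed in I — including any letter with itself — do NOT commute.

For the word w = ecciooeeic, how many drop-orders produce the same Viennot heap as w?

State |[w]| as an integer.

144

drop 0:e onto floor
drop 1:c onto floor
drop 2:c onto {1:c}
drop 3:i onto floor
drop 4:o onto {0:e, 2:c, 3:i}
drop 5:o onto {4:o}
drop 6:e onto {5:o}
drop 7:e onto {6:e}
drop 8:i onto {5:o}
drop 9:c onto {5:o}
ground layer = {0:e, 1:c, 3:i}
drop-orders for the pieces not yet dropped (sum over which currently-grounded one goes next):
  1 to go: {7} 1  {8} 1  {9} 1
  2 to go: {6,7} 1  {7,8} 2  {7,9} 2  {8,9} 2
  3 to go: {6,7,8} 3  {6,7,9} 3  {7,8,9} 6
  4 to go: {6,7,8,9} 12
  5 to go: {5,6,7,8,9} 12
  6 to go: {4,5,6,7,8,9} 12
  7 to go: {0,4,5,6,7,8,9} 12  {2,4,5,6,7,8,9} 12  {3,4,5,6,7,8,9} 12
  8 to go: {0,2,4,5,6,7,8,9} 24  {0,3,4,5,6,7,8,9} 24  {1,2,4,5,6,7,8,9} 12  {2,3,4,5,6,7,8,9} 24
  if 0:e drops first: 36 orders
  if 1:c drops first: 72 orders
  if 3:i drops first: 36 orders
heap linearizations: 144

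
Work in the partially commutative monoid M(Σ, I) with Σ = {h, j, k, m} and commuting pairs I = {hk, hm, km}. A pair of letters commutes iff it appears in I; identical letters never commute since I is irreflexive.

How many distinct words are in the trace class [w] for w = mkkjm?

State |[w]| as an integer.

drop 0:m onto floor
drop 1:k onto floor
drop 2:k onto {1:k}
drop 3:j onto {0:m, 2:k}
drop 4:m onto {3:j}
ground layer = {0:m, 1:k}
drop-orders for the pieces not yet dropped (sum over which currently-grounded one goes next):
  1 to go: {4} 1
  2 to go: {3,4} 1
  3 to go: {0,3,4} 1  {2,3,4} 1
  if 0:m drops first: 1 orders
  if 1:k drops first: 2 orders
heap linearizations: 3

3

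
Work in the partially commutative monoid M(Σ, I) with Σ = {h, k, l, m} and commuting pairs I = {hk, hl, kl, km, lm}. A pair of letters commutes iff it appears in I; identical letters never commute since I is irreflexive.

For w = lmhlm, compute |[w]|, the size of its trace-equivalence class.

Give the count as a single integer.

10

#0=l has no predecessor
#1=m has no predecessor
#2=h depends on [1:m]
#3=l depends on [0:l]
#4=m depends on [2:h]
sources: [0:l, 1:m]
N(rest) = Σ N(rest − s) over sources s of rest; N(one piece) = 1:
  size 1 → [3]=1  [4]=1
  size 2 → [0,3]=1  [2,4]=1  [3,4]=2
  size 3 → [0,3,4]=3  [1,2,4]=1  [2,3,4]=3
  first=0(l) contributes 4
  first=1(m) contributes 6
|[w]| = 10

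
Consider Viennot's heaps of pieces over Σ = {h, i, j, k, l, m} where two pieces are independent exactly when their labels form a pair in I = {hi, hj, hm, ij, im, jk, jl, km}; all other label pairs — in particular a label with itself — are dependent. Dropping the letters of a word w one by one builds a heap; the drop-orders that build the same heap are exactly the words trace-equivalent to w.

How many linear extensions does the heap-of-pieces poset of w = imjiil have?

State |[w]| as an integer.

14

drop 0:i onto floor
drop 1:m onto floor
drop 2:j onto {1:m}
drop 3:i onto {0:i}
drop 4:i onto {3:i}
drop 5:l onto {1:m, 4:i}
ground layer = {0:i, 1:m}
drop-orders for the pieces not yet dropped (sum over which currently-grounded one goes next):
  1 to go: {2} 1  {5} 1
  2 to go: {2,5} 2  {4,5} 1
  3 to go: {1,2,5} 2  {2,4,5} 3  {3,4,5} 1
  4 to go: {0,3,4,5} 1  {1,2,4,5} 5  {2,3,4,5} 4
  if 0:i drops first: 9 orders
  if 1:m drops first: 5 orders
heap linearizations: 14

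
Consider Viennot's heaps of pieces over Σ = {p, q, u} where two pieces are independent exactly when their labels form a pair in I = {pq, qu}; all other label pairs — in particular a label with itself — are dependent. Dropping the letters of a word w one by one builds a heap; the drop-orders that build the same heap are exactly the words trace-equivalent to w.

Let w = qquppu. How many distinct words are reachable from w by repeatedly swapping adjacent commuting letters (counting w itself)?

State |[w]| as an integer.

piece 0:q — minimal
piece 1:q rests on {0:q}
piece 2:u — minimal
piece 3:p rests on {2:u}
piece 4:p rests on {3:p}
piece 5:u rests on {4:p}
minimal pieces: {0:q, 2:u}
ways to finish when only these pieces remain (= sum over removing one remaining piece with nothing left below it):
  1 left: {1}→1  {5}→1
  2 left: {0,1}→1  {1,5}→2  {4,5}→1
  3 left: {0,1,5}→3  {1,4,5}→3  {3,4,5}→1
  4 left: {0,1,4,5}→6  {1,3,4,5}→4  {2,3,4,5}→1
  placing 0:q first → 5 extensions
  placing 2:u first → 10 extensions
total linear extensions = 15

15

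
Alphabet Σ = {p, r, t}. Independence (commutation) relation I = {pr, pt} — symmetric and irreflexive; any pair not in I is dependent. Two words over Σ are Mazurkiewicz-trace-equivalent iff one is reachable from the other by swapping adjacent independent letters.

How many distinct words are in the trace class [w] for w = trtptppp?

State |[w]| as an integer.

#0=t has no predecessor
#1=r depends on [0:t]
#2=t depends on [1:r]
#3=p has no predecessor
#4=t depends on [2:t]
#5=p depends on [3:p]
#6=p depends on [5:p]
#7=p depends on [6:p]
sources: [0:t, 3:p]
N(rest) = Σ N(rest − s) over sources s of rest; N(one piece) = 1:
  size 1 → [4]=1  [7]=1
  size 2 → [2,4]=1  [4,7]=2  [6,7]=1
  size 3 → [1,2,4]=1  [2,4,7]=3  [4,6,7]=3  [5,6,7]=1
  size 4 → [0,1,2,4]=1  [1,2,4,7]=4  [2,4,6,7]=6  [3,5,6,7]=1  [4,5,6,7]=4
  size 5 → [0,1,2,4,7]=5  [1,2,4,6,7]=10  [2,4,5,6,7]=10  [3,4,5,6,7]=5
  size 6 → [0,1,2,4,6,7]=15  [1,2,4,5,6,7]=20  [2,3,4,5,6,7]=15
  first=0(t) contributes 35
  first=3(p) contributes 35
|[w]| = 70

70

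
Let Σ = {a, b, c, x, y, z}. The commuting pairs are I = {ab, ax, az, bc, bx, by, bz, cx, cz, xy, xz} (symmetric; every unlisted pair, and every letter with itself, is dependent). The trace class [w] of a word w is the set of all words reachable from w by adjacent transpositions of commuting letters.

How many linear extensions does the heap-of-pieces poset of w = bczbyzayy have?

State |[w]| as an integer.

0(b) covers ∅
1(c) covers ∅
2(z) covers ∅
3(b) covers 0:b
4(y) covers 1:c, 2:z
5(z) covers 4:y
6(a) covers 4:y
7(y) covers 5:z, 6:a
8(y) covers 7:y
floor of heap: 0:b, 1:c, 2:z
completions by unplaced set U, small U first (add the entries for U minus each lowest piece of U):
  |U|=1: {3}:1  {8}:1
  |U|=2: {0,3}:1  {3,8}:2  {7,8}:1
  |U|=3: {0,3,8}:3  {3,7,8}:3  {5,7,8}:1  {6,7,8}:1
  |U|=4: {0,3,7,8}:6  {3,5,7,8}:4  {3,6,7,8}:4  {5,6,7,8}:2
  |U|=5: {0,3,5,7,8}:10  {0,3,6,7,8}:10  {3,5,6,7,8}:10  {4,5,6,7,8}:2
  |U|=6: {0,3,5,6,7,8}:30  {1,4,5,6,7,8}:2  {2,4,5,6,7,8}:2  {3,4,5,6,7,8}:12
  |U|=7: {0,3,4,5,6,7,8}:42  {1,2,4,5,6,7,8}:4  {1,3,4,5,6,7,8}:14  {2,3,4,5,6,7,8}:14
  start at 0(b): 32
  start at 1(c): 56
  start at 2(z): 56
sum over floor = 144

144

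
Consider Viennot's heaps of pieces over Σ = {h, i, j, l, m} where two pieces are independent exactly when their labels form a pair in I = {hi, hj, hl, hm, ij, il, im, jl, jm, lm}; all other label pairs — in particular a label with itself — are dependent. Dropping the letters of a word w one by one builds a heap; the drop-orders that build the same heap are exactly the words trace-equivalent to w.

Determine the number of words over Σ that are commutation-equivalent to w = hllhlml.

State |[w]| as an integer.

105

#0=h has no predecessor
#1=l has no predecessor
#2=l depends on [1:l]
#3=h depends on [0:h]
#4=l depends on [2:l]
#5=m has no predecessor
#6=l depends on [4:l]
sources: [0:h, 1:l, 5:m]
N(rest) = Σ N(rest − s) over sources s of rest; N(one piece) = 1:
  size 1 → [3]=1  [5]=1  [6]=1
  size 2 → [0,3]=1  [3,5]=2  [3,6]=2  [4,6]=1  [5,6]=2
  size 3 → [0,3,5]=3  [0,3,6]=3  [2,4,6]=1  [3,4,6]=3  [3,5,6]=6  [4,5,6]=3
  size 4 → [0,3,4,6]=6  [0,3,5,6]=12  [1,2,4,6]=1  [2,3,4,6]=4  [2,4,5,6]=4  [3,4,5,6]=12
  size 5 → [0,2,3,4,6]=10  [0,3,4,5,6]=30  [1,2,3,4,6]=5  [1,2,4,5,6]=5  [2,3,4,5,6]=20
  first=0(h) contributes 30
  first=1(l) contributes 60
  first=5(m) contributes 15
|[w]| = 105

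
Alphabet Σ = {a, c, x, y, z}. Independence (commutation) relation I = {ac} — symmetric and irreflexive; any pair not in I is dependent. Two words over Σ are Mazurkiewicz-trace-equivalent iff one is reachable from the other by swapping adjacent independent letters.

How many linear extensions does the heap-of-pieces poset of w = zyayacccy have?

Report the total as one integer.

piece 0:z — minimal
piece 1:y rests on {0:z}
piece 2:a rests on {1:y}
piece 3:y rests on {2:a}
piece 4:a rests on {3:y}
piece 5:c rests on {3:y}
piece 6:c rests on {5:c}
piece 7:c rests on {6:c}
piece 8:y rests on {4:a, 7:c}
minimal pieces: {0:z}
ways to finish when only these pieces remain (= sum over removing one remaining piece with nothing left below it):
  1 left: {8}→1
  2 left: {4,8}→1  {7,8}→1
  3 left: {4,7,8}→2  {6,7,8}→1
  4 left: {4,6,7,8}→3  {5,6,7,8}→1
  5 left: {4,5,6,7,8}→4
  6 left: {3,4,5,6,7,8}→4
  7 left: {2,3,4,5,6,7,8}→4
  placing 0:z first → 4 extensions

4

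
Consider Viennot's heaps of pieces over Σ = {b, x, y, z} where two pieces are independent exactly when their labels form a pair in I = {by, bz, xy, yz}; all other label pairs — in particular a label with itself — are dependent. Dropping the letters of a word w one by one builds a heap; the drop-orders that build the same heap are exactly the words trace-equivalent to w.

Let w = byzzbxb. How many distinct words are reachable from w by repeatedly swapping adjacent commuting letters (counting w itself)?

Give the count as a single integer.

0(b) covers ∅
1(y) covers ∅
2(z) covers ∅
3(z) covers 2:z
4(b) covers 0:b
5(x) covers 3:z, 4:b
6(b) covers 5:x
floor of heap: 0:b, 1:y, 2:z
completions by unplaced set U, small U first (add the entries for U minus each lowest piece of U):
  |U|=1: {1}:1  {6}:1
  |U|=2: {1,6}:2  {5,6}:1
  |U|=3: {1,5,6}:3  {3,5,6}:1  {4,5,6}:1
  |U|=4: {0,4,5,6}:1  {1,3,5,6}:4  {1,4,5,6}:4  {2,3,5,6}:1  {3,4,5,6}:2
  |U|=5: {0,1,4,5,6}:5  {0,3,4,5,6}:3  {1,2,3,5,6}:5  {1,3,4,5,6}:10  {2,3,4,5,6}:3
  start at 0(b): 18
  start at 1(y): 6
  start at 2(z): 18
sum over floor = 42

42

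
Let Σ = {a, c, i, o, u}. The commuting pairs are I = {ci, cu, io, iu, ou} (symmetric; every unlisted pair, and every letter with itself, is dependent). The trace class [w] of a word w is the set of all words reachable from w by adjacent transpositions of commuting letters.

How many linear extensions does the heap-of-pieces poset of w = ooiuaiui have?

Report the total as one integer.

piece 0:o — minimal
piece 1:o rests on {0:o}
piece 2:i — minimal
piece 3:u — minimal
piece 4:a rests on {1:o, 2:i, 3:u}
piece 5:i rests on {4:a}
piece 6:u rests on {4:a}
piece 7:i rests on {5:i}
minimal pieces: {0:o, 2:i, 3:u}
ways to finish when only these pieces remain (= sum over removing one remaining piece with nothing left below it):
  1 left: {6}→1  {7}→1
  2 left: {5,7}→1  {6,7}→2
  3 left: {5,6,7}→3
  4 left: {4,5,6,7}→3
  5 left: {1,4,5,6,7}→3  {2,4,5,6,7}→3  {3,4,5,6,7}→3
  6 left: {0,1,4,5,6,7}→3  {1,2,4,5,6,7}→6  {1,3,4,5,6,7}→6  {2,3,4,5,6,7}→6
  placing 0:o first → 18 extensions
  placing 2:i first → 9 extensions
  placing 3:u first → 9 extensions
total linear extensions = 36

36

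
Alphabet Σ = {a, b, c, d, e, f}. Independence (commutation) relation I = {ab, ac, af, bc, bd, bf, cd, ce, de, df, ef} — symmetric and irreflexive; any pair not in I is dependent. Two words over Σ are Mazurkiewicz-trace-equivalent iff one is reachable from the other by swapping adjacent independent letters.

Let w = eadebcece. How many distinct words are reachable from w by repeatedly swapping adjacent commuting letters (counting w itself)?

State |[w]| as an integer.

#0=e has no predecessor
#1=a depends on [0:e]
#2=d depends on [1:a]
#3=e depends on [1:a]
#4=b depends on [3:e]
#5=c has no predecessor
#6=e depends on [4:b]
#7=c depends on [5:c]
#8=e depends on [6:e]
sources: [0:e, 5:c]
N(rest) = Σ N(rest − s) over sources s of rest; N(one piece) = 1:
  size 1 → [2]=1  [7]=1  [8]=1
  size 2 → [2,7]=2  [2,8]=2  [5,7]=1  [6,8]=1  [7,8]=2
  size 3 → [2,5,7]=3  [2,6,8]=3  [2,7,8]=6  [4,6,8]=1  [5,7,8]=3  [6,7,8]=3
  size 4 → [2,4,6,8]=4  [2,5,7,8]=12  [2,6,7,8]=12  [3,4,6,8]=1  [4,6,7,8]=4  [5,6,7,8]=6
  size 5 → [2,3,4,6,8]=5  [2,4,6,7,8]=20  [2,5,6,7,8]=30  [3,4,6,7,8]=5  [4,5,6,7,8]=10
  size 6 → [1,2,3,4,6,8]=5  [2,3,4,6,7,8]=30  [2,4,5,6,7,8]=60  [3,4,5,6,7,8]=15
  size 7 → [0,1,2,3,4,6,8]=5  [1,2,3,4,6,7,8]=35  [2,3,4,5,6,7,8]=105
  first=0(e) contributes 140
  first=5(c) contributes 40
|[w]| = 180

180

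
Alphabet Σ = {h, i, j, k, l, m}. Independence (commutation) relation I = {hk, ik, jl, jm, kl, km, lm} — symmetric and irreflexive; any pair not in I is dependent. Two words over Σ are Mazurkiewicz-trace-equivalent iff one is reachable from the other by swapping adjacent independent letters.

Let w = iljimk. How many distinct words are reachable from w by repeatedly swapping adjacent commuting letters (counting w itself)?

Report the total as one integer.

#0=i has no predecessor
#1=l depends on [0:i]
#2=j depends on [0:i]
#3=i depends on [1:l, 2:j]
#4=m depends on [3:i]
#5=k depends on [2:j]
sources: [0:i]
N(rest) = Σ N(rest − s) over sources s of rest; N(one piece) = 1:
  size 1 → [4]=1  [5]=1
  size 2 → [3,4]=1  [4,5]=2
  size 3 → [1,3,4]=1  [3,4,5]=3
  size 4 → [1,3,4,5]=4  [2,3,4,5]=3
  first=0(i) contributes 7

7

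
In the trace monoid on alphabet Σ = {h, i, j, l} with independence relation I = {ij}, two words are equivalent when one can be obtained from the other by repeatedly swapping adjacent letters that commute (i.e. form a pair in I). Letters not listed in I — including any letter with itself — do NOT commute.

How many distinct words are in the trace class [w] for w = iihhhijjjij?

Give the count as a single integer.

0(i) covers ∅
1(i) covers 0:i
2(h) covers 1:i
3(h) covers 2:h
4(h) covers 3:h
5(i) covers 4:h
6(j) covers 4:h
7(j) covers 6:j
8(j) covers 7:j
9(i) covers 5:i
10(j) covers 8:j
floor of heap: 0:i
completions by unplaced set U, small U first (add the entries for U minus each lowest piece of U):
  |U|=1: {9}:1  {10}:1
  |U|=2: {5,9}:1  {8,10}:1  {9,10}:2
  |U|=3: {5,9,10}:3  {7,8,10}:1  {8,9,10}:3
  |U|=4: {5,8,9,10}:6  {6,7,8,10}:1  {7,8,9,10}:4
  |U|=5: {5,7,8,9,10}:10  {6,7,8,9,10}:5
  |U|=6: {5,6,7,8,9,10}:15
  |U|=7: {4,5,6,7,8,9,10}:15
  |U|=8: {3,4,5,6,7,8,9,10}:15
  |U|=9: {2,3,4,5,6,7,8,9,10}:15
  start at 0(i): 15

15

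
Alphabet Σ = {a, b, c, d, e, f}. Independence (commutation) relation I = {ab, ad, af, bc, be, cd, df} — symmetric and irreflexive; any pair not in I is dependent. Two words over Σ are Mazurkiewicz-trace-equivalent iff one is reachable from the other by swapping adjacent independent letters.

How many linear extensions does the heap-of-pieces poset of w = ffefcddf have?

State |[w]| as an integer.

10

drop 0:f onto floor
drop 1:f onto {0:f}
drop 2:e onto {1:f}
drop 3:f onto {2:e}
drop 4:c onto {3:f}
drop 5:d onto {2:e}
drop 6:d onto {5:d}
drop 7:f onto {4:c}
ground layer = {0:f}
drop-orders for the pieces not yet dropped (sum over which currently-grounded one goes next):
  1 to go: {6} 1  {7} 1
  2 to go: {4,7} 1  {5,6} 1  {6,7} 2
  3 to go: {3,4,7} 1  {4,6,7} 3  {5,6,7} 3
  4 to go: {3,4,6,7} 4  {4,5,6,7} 6
  5 to go: {3,4,5,6,7} 10
  6 to go: {2,3,4,5,6,7} 10
  if 0:f drops first: 10 orders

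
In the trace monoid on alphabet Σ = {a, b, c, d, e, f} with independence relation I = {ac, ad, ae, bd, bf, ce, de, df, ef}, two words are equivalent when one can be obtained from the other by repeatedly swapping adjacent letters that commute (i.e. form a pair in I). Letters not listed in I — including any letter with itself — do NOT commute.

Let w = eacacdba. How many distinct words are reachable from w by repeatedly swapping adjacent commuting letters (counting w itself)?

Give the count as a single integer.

piece 0:e — minimal
piece 1:a — minimal
piece 2:c — minimal
piece 3:a rests on {1:a}
piece 4:c rests on {2:c}
piece 5:d rests on {4:c}
piece 6:b rests on {0:e, 3:a, 4:c}
piece 7:a rests on {6:b}
minimal pieces: {0:e, 1:a, 2:c}
ways to finish when only these pieces remain (= sum over removing one remaining piece with nothing left below it):
  1 left: {5}→1  {7}→1
  2 left: {5,7}→2  {6,7}→1
  3 left: {0,6,7}→1  {3,6,7}→1  {5,6,7}→3
  4 left: {0,3,6,7}→2  {0,5,6,7}→4  {1,3,6,7}→1  {3,5,6,7}→4  {4,5,6,7}→3
  5 left: {0,1,3,6,7}→3  {0,3,5,6,7}→10  {0,4,5,6,7}→7  {1,3,5,6,7}→5  {2,4,5,6,7}→3  {3,4,5,6,7}→7
  6 left: {0,1,3,5,6,7}→18  {0,2,4,5,6,7}→10  {0,3,4,5,6,7}→24  {1,3,4,5,6,7}→12  {2,3,4,5,6,7}→10
  placing 0:e first → 22 extensions
  placing 1:a first → 44 extensions
  placing 2:c first → 54 extensions
total linear extensions = 120

120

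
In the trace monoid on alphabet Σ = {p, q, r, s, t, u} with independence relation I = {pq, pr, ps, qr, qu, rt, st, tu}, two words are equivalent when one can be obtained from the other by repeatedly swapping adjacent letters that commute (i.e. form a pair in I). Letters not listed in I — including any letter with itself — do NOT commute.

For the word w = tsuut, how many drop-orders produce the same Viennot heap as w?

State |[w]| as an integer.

0(t) covers ∅
1(s) covers ∅
2(u) covers 1:s
3(u) covers 2:u
4(t) covers 0:t
floor of heap: 0:t, 1:s
completions by unplaced set U, small U first (add the entries for U minus each lowest piece of U):
  |U|=1: {3}:1  {4}:1
  |U|=2: {0,4}:1  {2,3}:1  {3,4}:2
  |U|=3: {0,3,4}:3  {1,2,3}:1  {2,3,4}:3
  start at 0(t): 4
  start at 1(s): 6
sum over floor = 10

10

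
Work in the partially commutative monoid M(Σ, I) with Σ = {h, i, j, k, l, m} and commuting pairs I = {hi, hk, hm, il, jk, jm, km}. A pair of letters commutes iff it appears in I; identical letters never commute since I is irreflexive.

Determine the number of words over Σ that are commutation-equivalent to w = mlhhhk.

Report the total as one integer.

4

#0=m has no predecessor
#1=l depends on [0:m]
#2=h depends on [1:l]
#3=h depends on [2:h]
#4=h depends on [3:h]
#5=k depends on [1:l]
sources: [0:m]
N(rest) = Σ N(rest − s) over sources s of rest; N(one piece) = 1:
  size 1 → [4]=1  [5]=1
  size 2 → [3,4]=1  [4,5]=2
  size 3 → [2,3,4]=1  [3,4,5]=3
  size 4 → [2,3,4,5]=4
  first=0(m) contributes 4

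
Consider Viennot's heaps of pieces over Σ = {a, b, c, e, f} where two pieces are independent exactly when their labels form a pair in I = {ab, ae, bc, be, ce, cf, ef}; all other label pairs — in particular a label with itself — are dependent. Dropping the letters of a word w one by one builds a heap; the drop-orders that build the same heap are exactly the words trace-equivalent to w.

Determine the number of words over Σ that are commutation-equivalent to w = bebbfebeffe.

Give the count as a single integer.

330

drop 0:b onto floor
drop 1:e onto floor
drop 2:b onto {0:b}
drop 3:b onto {2:b}
drop 4:f onto {3:b}
drop 5:e onto {1:e}
drop 6:b onto {4:f}
drop 7:e onto {5:e}
drop 8:f onto {6:b}
drop 9:f onto {8:f}
drop 10:e onto {7:e}
ground layer = {0:b, 1:e}
drop-orders for the pieces not yet dropped (sum over which currently-grounded one goes next):
  1 to go: {9} 1  {10} 1
  2 to go: {7,10} 1  {8,9} 1  {9,10} 2
  3 to go: {5,7,10} 1  {6,8,9} 1  {7,9,10} 3  {8,9,10} 3
  4 to go: {1,5,7,10} 1  {4,6,8,9} 1  {5,7,9,10} 4  {6,8,9,10} 4  {7,8,9,10} 6
  5 to go: {1,5,7,9,10} 5  {3,4,6,8,9} 1  {4,6,8,9,10} 5  {5,7,8,9,10} 10  {6,7,8,9,10} 10
  6 to go: {1,5,7,8,9,10} 15  {2,3,4,6,8,9} 1  {3,4,6,8,9,10} 6  {4,6,7,8,9,10} 15  {5,6,7,8,9,10} 20
  7 to go: {0,2,3,4,6,8,9} 1  {1,5,6,7,8,9,10} 35  {2,3,4,6,8,9,10} 7  {3,4,6,7,8,9,10} 21  {4,5,6,7,8,9,10} 35
  8 to go: {0,2,3,4,6,8,9,10} 8  {1,4,5,6,7,8,9,10} 70  {2,3,4,6,7,8,9,10} 28  {3,4,5,6,7,8,9,10} 56
  9 to go: {0,2,3,4,6,7,8,9,10} 36  {1,3,4,5,6,7,8,9,10} 126  {2,3,4,5,6,7,8,9,10} 84
  if 0:b drops first: 210 orders
  if 1:e drops first: 120 orders
heap linearizations: 330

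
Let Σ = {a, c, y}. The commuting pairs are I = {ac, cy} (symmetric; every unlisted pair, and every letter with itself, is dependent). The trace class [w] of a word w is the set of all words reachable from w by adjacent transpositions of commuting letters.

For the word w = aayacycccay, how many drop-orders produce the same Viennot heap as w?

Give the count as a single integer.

330

drop 0:a onto floor
drop 1:a onto {0:a}
drop 2:y onto {1:a}
drop 3:a onto {2:y}
drop 4:c onto floor
drop 5:y onto {3:a}
drop 6:c onto {4:c}
drop 7:c onto {6:c}
drop 8:c onto {7:c}
drop 9:a onto {5:y}
drop 10:y onto {9:a}
ground layer = {0:a, 4:c}
drop-orders for the pieces not yet dropped (sum over which currently-grounded one goes next):
  1 to go: {8} 1  {10} 1
  2 to go: {7,8} 1  {8,10} 2  {9,10} 1
  3 to go: {5,9,10} 1  {6,7,8} 1  {7,8,10} 3  {8,9,10} 3
  4 to go: {3,5,9,10} 1  {4,6,7,8} 1  {5,8,9,10} 4  {6,7,8,10} 4  {7,8,9,10} 6
  5 to go: {2,3,5,9,10} 1  {3,5,8,9,10} 5  {4,6,7,8,10} 5  {5,7,8,9,10} 10  {6,7,8,9,10} 10
  6 to go: {1,2,3,5,9,10} 1  {2,3,5,8,9,10} 6  {3,5,7,8,9,10} 15  {4,6,7,8,9,10} 15  {5,6,7,8,9,10} 20
  7 to go: {0,1,2,3,5,9,10} 1  {1,2,3,5,8,9,10} 7  {2,3,5,7,8,9,10} 21  {3,5,6,7,8,9,10} 35  {4,5,6,7,8,9,10} 35
  8 to go: {0,1,2,3,5,8,9,10} 8  {1,2,3,5,7,8,9,10} 28  {2,3,5,6,7,8,9,10} 56  {3,4,5,6,7,8,9,10} 70
  9 to go: {0,1,2,3,5,7,8,9,10} 36  {1,2,3,5,6,7,8,9,10} 84  {2,3,4,5,6,7,8,9,10} 126
  if 0:a drops first: 210 orders
  if 4:c drops first: 120 orders
heap linearizations: 330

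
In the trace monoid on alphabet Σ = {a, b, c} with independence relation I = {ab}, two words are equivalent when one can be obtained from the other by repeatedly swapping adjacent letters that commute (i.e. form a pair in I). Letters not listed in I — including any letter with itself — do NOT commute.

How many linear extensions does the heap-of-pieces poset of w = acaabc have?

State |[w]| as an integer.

0(a) covers ∅
1(c) covers 0:a
2(a) covers 1:c
3(a) covers 2:a
4(b) covers 1:c
5(c) covers 3:a, 4:b
floor of heap: 0:a
completions by unplaced set U, small U first (add the entries for U minus each lowest piece of U):
  |U|=1: {5}:1
  |U|=2: {3,5}:1  {4,5}:1
  |U|=3: {2,3,5}:1  {3,4,5}:2
  |U|=4: {2,3,4,5}:3
  start at 0(a): 3

3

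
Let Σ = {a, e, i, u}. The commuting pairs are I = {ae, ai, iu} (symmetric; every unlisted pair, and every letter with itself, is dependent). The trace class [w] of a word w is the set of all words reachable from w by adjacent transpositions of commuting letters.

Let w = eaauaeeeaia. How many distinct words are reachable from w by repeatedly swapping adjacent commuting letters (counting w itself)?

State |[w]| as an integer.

0(e) covers ∅
1(a) covers ∅
2(a) covers 1:a
3(u) covers 0:e, 2:a
4(a) covers 3:u
5(e) covers 3:u
6(e) covers 5:e
7(e) covers 6:e
8(a) covers 4:a
9(i) covers 7:e
10(a) covers 8:a
floor of heap: 0:e, 1:a
completions by unplaced set U, small U first (add the entries for U minus each lowest piece of U):
  |U|=1: {9}:1  {10}:1
  |U|=2: {7,9}:1  {8,10}:1  {9,10}:2
  |U|=3: {4,8,10}:1  {6,7,9}:1  {7,9,10}:3  {8,9,10}:3
  |U|=4: {4,8,9,10}:4  {5,6,7,9}:1  {6,7,9,10}:4  {7,8,9,10}:6
  |U|=5: {4,7,8,9,10}:10  {5,6,7,9,10}:5  {6,7,8,9,10}:10
  |U|=6: {4,6,7,8,9,10}:20  {5,6,7,8,9,10}:15
  |U|=7: {4,5,6,7,8,9,10}:35
  |U|=8: {3,4,5,6,7,8,9,10}:35
  |U|=9: {0,3,4,5,6,7,8,9,10}:35  {2,3,4,5,6,7,8,9,10}:35
  start at 0(e): 35
  start at 1(a): 70
sum over floor = 105

105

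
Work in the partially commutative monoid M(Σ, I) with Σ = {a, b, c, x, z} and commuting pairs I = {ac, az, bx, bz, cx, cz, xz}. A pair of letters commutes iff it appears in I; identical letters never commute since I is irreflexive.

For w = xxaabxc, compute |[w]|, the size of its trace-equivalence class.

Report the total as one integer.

drop 0:x onto floor
drop 1:x onto {0:x}
drop 2:a onto {1:x}
drop 3:a onto {2:a}
drop 4:b onto {3:a}
drop 5:x onto {3:a}
drop 6:c onto {4:b}
ground layer = {0:x}
drop-orders for the pieces not yet dropped (sum over which currently-grounded one goes next):
  1 to go: {5} 1  {6} 1
  2 to go: {4,6} 1  {5,6} 2
  3 to go: {4,5,6} 3
  4 to go: {3,4,5,6} 3
  5 to go: {2,3,4,5,6} 3
  if 0:x drops first: 3 orders

3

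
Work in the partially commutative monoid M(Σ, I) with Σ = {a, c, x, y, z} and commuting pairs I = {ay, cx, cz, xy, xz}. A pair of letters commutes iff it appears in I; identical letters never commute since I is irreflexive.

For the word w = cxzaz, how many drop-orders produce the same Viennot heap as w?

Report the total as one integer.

6

0(c) covers ∅
1(x) covers ∅
2(z) covers ∅
3(a) covers 0:c, 1:x, 2:z
4(z) covers 3:a
floor of heap: 0:c, 1:x, 2:z
completions by unplaced set U, small U first (add the entries for U minus each lowest piece of U):
  |U|=1: {4}:1
  |U|=2: {3,4}:1
  |U|=3: {0,3,4}:1  {1,3,4}:1  {2,3,4}:1
  start at 0(c): 2
  start at 1(x): 2
  start at 2(z): 2
sum over floor = 6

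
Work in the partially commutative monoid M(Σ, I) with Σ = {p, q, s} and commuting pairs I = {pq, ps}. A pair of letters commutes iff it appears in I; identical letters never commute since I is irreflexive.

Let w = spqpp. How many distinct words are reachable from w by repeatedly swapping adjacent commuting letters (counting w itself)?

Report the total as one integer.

#0=s has no predecessor
#1=p has no predecessor
#2=q depends on [0:s]
#3=p depends on [1:p]
#4=p depends on [3:p]
sources: [0:s, 1:p]
N(rest) = Σ N(rest − s) over sources s of rest; N(one piece) = 1:
  size 1 → [2]=1  [4]=1
  size 2 → [0,2]=1  [2,4]=2  [3,4]=1
  size 3 → [0,2,4]=3  [1,3,4]=1  [2,3,4]=3
  first=0(s) contributes 4
  first=1(p) contributes 6
|[w]| = 10

10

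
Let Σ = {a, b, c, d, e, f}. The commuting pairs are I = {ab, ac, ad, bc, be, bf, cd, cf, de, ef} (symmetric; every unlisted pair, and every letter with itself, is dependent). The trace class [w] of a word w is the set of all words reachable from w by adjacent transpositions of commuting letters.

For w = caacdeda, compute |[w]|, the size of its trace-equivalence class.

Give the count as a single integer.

#0=c has no predecessor
#1=a has no predecessor
#2=a depends on [1:a]
#3=c depends on [0:c]
#4=d has no predecessor
#5=e depends on [2:a, 3:c]
#6=d depends on [4:d]
#7=a depends on [5:e]
sources: [0:c, 1:a, 4:d]
N(rest) = Σ N(rest − s) over sources s of rest; N(one piece) = 1:
  size 1 → [6]=1  [7]=1
  size 2 → [4,6]=1  [5,7]=1  [6,7]=2
  size 3 → [2,5,7]=1  [3,5,7]=1  [4,6,7]=3  [5,6,7]=3
  size 4 → [0,3,5,7]=1  [1,2,5,7]=1  [2,3,5,7]=2  [2,5,6,7]=4  [3,5,6,7]=4  [4,5,6,7]=6
  size 5 → [0,2,3,5,7]=3  [0,3,5,6,7]=5  [1,2,3,5,7]=3  [1,2,5,6,7]=5  [2,3,5,6,7]=10  [2,4,5,6,7]=10  [3,4,5,6,7]=10
  size 6 → [0,1,2,3,5,7]=6  [0,2,3,5,6,7]=18  [0,3,4,5,6,7]=15  [1,2,3,5,6,7]=18  [1,2,4,5,6,7]=15  [2,3,4,5,6,7]=30
  first=0(c) contributes 63
  first=1(a) contributes 63
  first=4(d) contributes 42
|[w]| = 168

168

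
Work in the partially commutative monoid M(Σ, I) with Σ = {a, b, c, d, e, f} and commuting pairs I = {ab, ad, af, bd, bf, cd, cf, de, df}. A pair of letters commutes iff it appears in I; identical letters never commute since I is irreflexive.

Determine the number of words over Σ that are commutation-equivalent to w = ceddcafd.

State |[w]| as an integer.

0(c) covers ∅
1(e) covers 0:c
2(d) covers ∅
3(d) covers 2:d
4(c) covers 1:e
5(a) covers 4:c
6(f) covers 1:e
7(d) covers 3:d
floor of heap: 0:c, 2:d
completions by unplaced set U, small U first (add the entries for U minus each lowest piece of U):
  |U|=1: {5}:1  {6}:1  {7}:1
  |U|=2: {3,7}:1  {4,5}:1  {5,6}:2  {5,7}:2  {6,7}:2
  |U|=3: {2,3,7}:1  {3,5,7}:3  {3,6,7}:3  {4,5,6}:3  {4,5,7}:3  {5,6,7}:6
  |U|=4: {1,4,5,6}:3  {2,3,5,7}:4  {2,3,6,7}:4  {3,4,5,7}:6  {3,5,6,7}:12  {4,5,6,7}:12
  |U|=5: {0,1,4,5,6}:3  {1,4,5,6,7}:15  {2,3,4,5,7}:10  {2,3,5,6,7}:20  {3,4,5,6,7}:30
  |U|=6: {0,1,4,5,6,7}:18  {1,3,4,5,6,7}:45  {2,3,4,5,6,7}:60
  start at 0(c): 105
  start at 2(d): 63
sum over floor = 168

168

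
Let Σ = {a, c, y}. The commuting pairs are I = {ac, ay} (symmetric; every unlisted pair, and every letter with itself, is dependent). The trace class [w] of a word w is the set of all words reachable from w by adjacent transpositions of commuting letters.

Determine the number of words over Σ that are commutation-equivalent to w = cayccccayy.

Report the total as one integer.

#0=c has no predecessor
#1=a has no predecessor
#2=y depends on [0:c]
#3=c depends on [2:y]
#4=c depends on [3:c]
#5=c depends on [4:c]
#6=c depends on [5:c]
#7=a depends on [1:a]
#8=y depends on [6:c]
#9=y depends on [8:y]
sources: [0:c, 1:a]
N(rest) = Σ N(rest − s) over sources s of rest; N(one piece) = 1:
  size 1 → [7]=1  [9]=1
  size 2 → [1,7]=1  [7,9]=2  [8,9]=1
  size 3 → [1,7,9]=3  [6,8,9]=1  [7,8,9]=3
  size 4 → [1,7,8,9]=6  [5,6,8,9]=1  [6,7,8,9]=4
  size 5 → [1,6,7,8,9]=10  [4,5,6,8,9]=1  [5,6,7,8,9]=5
  size 6 → [1,5,6,7,8,9]=15  [3,4,5,6,8,9]=1  [4,5,6,7,8,9]=6
  size 7 → [1,4,5,6,7,8,9]=21  [2,3,4,5,6,8,9]=1  [3,4,5,6,7,8,9]=7
  size 8 → [0,2,3,4,5,6,8,9]=1  [1,3,4,5,6,7,8,9]=28  [2,3,4,5,6,7,8,9]=8
  first=0(c) contributes 36
  first=1(a) contributes 9
|[w]| = 45

45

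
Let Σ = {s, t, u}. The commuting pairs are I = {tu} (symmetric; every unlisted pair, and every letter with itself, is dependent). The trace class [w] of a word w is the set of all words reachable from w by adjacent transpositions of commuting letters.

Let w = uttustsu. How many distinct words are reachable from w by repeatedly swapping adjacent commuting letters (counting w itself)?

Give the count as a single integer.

6

#0=u has no predecessor
#1=t has no predecessor
#2=t depends on [1:t]
#3=u depends on [0:u]
#4=s depends on [2:t, 3:u]
#5=t depends on [4:s]
#6=s depends on [5:t]
#7=u depends on [6:s]
sources: [0:u, 1:t]
N(rest) = Σ N(rest − s) over sources s of rest; N(one piece) = 1:
  size 1 → [7]=1
  size 2 → [6,7]=1
  size 3 → [5,6,7]=1
  size 4 → [4,5,6,7]=1
  size 5 → [2,4,5,6,7]=1  [3,4,5,6,7]=1
  size 6 → [0,3,4,5,6,7]=1  [1,2,4,5,6,7]=1  [2,3,4,5,6,7]=2
  first=0(u) contributes 3
  first=1(t) contributes 3
|[w]| = 6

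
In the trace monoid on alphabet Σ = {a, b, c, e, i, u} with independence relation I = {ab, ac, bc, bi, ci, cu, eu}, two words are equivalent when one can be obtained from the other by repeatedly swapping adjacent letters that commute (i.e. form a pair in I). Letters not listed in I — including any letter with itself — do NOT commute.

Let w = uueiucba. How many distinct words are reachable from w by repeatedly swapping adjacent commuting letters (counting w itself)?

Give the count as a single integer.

0(u) covers ∅
1(u) covers 0:u
2(e) covers ∅
3(i) covers 1:u, 2:e
4(u) covers 3:i
5(c) covers 2:e
6(b) covers 4:u
7(a) covers 4:u
floor of heap: 0:u, 2:e
completions by unplaced set U, small U first (add the entries for U minus each lowest piece of U):
  |U|=1: {5}:1  {6}:1  {7}:1
  |U|=2: {5,6}:2  {5,7}:2  {6,7}:2
  |U|=3: {4,6,7}:2  {5,6,7}:6
  |U|=4: {3,4,6,7}:2  {4,5,6,7}:8
  |U|=5: {1,3,4,6,7}:2  {3,4,5,6,7}:10
  |U|=6: {0,1,3,4,6,7}:2  {1,3,4,5,6,7}:12  {2,3,4,5,6,7}:10
  start at 0(u): 22
  start at 2(e): 14
sum over floor = 36

36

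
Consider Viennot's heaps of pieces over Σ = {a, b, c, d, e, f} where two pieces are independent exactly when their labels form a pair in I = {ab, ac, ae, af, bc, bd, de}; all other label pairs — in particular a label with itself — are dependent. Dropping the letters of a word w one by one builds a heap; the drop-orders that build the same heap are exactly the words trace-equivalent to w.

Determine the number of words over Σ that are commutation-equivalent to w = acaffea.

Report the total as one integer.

#0=a has no predecessor
#1=c has no predecessor
#2=a depends on [0:a]
#3=f depends on [1:c]
#4=f depends on [3:f]
#5=e depends on [4:f]
#6=a depends on [2:a]
sources: [0:a, 1:c]
N(rest) = Σ N(rest − s) over sources s of rest; N(one piece) = 1:
  size 1 → [5]=1  [6]=1
  size 2 → [2,6]=1  [4,5]=1  [5,6]=2
  size 3 → [0,2,6]=1  [2,5,6]=3  [3,4,5]=1  [4,5,6]=3
  size 4 → [0,2,5,6]=4  [1,3,4,5]=1  [2,4,5,6]=6  [3,4,5,6]=4
  size 5 → [0,2,4,5,6]=10  [1,3,4,5,6]=5  [2,3,4,5,6]=10
  first=0(a) contributes 15
  first=1(c) contributes 20
|[w]| = 35

35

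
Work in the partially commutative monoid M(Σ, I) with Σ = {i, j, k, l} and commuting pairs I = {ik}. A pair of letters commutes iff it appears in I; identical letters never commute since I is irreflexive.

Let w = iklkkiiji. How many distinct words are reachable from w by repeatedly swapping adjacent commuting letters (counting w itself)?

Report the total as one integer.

#0=i has no predecessor
#1=k has no predecessor
#2=l depends on [0:i, 1:k]
#3=k depends on [2:l]
#4=k depends on [3:k]
#5=i depends on [2:l]
#6=i depends on [5:i]
#7=j depends on [4:k, 6:i]
#8=i depends on [7:j]
sources: [0:i, 1:k]
N(rest) = Σ N(rest − s) over sources s of rest; N(one piece) = 1:
  size 1 → [8]=1
  size 2 → [7,8]=1
  size 3 → [4,7,8]=1  [6,7,8]=1
  size 4 → [3,4,7,8]=1  [4,6,7,8]=2  [5,6,7,8]=1
  size 5 → [3,4,6,7,8]=3  [4,5,6,7,8]=3
  size 6 → [3,4,5,6,7,8]=6
  size 7 → [2,3,4,5,6,7,8]=6
  first=0(i) contributes 6
  first=1(k) contributes 6
|[w]| = 12

12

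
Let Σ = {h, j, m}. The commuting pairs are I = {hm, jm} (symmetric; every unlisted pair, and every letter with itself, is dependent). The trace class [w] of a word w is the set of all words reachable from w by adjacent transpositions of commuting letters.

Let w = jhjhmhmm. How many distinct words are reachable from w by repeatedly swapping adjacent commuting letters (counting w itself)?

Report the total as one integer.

0(j) covers ∅
1(h) covers 0:j
2(j) covers 1:h
3(h) covers 2:j
4(m) covers ∅
5(h) covers 3:h
6(m) covers 4:m
7(m) covers 6:m
floor of heap: 0:j, 4:m
completions by unplaced set U, small U first (add the entries for U minus each lowest piece of U):
  |U|=1: {5}:1  {7}:1
  |U|=2: {3,5}:1  {5,7}:2  {6,7}:1
  |U|=3: {2,3,5}:1  {3,5,7}:3  {4,6,7}:1  {5,6,7}:3
  |U|=4: {1,2,3,5}:1  {2,3,5,7}:4  {3,5,6,7}:6  {4,5,6,7}:4
  |U|=5: {0,1,2,3,5}:1  {1,2,3,5,7}:5  {2,3,5,6,7}:10  {3,4,5,6,7}:10
  |U|=6: {0,1,2,3,5,7}:6  {1,2,3,5,6,7}:15  {2,3,4,5,6,7}:20
  start at 0(j): 35
  start at 4(m): 21
sum over floor = 56

56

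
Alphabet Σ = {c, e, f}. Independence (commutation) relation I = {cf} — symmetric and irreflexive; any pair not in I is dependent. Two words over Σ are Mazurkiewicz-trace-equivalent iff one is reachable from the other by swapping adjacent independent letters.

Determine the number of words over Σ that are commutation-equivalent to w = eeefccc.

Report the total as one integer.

0(e) covers ∅
1(e) covers 0:e
2(e) covers 1:e
3(f) covers 2:e
4(c) covers 2:e
5(c) covers 4:c
6(c) covers 5:c
floor of heap: 0:e
completions by unplaced set U, small U first (add the entries for U minus each lowest piece of U):
  |U|=1: {3}:1  {6}:1
  |U|=2: {3,6}:2  {5,6}:1
  |U|=3: {3,5,6}:3  {4,5,6}:1
  |U|=4: {3,4,5,6}:4
  |U|=5: {2,3,4,5,6}:4
  start at 0(e): 4

4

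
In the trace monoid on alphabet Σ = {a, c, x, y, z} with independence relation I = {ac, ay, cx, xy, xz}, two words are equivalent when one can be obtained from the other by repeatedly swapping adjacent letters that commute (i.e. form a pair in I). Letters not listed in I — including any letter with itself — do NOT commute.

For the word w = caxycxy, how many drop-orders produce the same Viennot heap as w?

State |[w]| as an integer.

#0=c has no predecessor
#1=a has no predecessor
#2=x depends on [1:a]
#3=y depends on [0:c]
#4=c depends on [3:y]
#5=x depends on [2:x]
#6=y depends on [4:c]
sources: [0:c, 1:a]
N(rest) = Σ N(rest − s) over sources s of rest; N(one piece) = 1:
  size 1 → [5]=1  [6]=1
  size 2 → [2,5]=1  [4,6]=1  [5,6]=2
  size 3 → [1,2,5]=1  [2,5,6]=3  [3,4,6]=1  [4,5,6]=3
  size 4 → [0,3,4,6]=1  [1,2,5,6]=4  [2,4,5,6]=6  [3,4,5,6]=4
  size 5 → [0,3,4,5,6]=5  [1,2,4,5,6]=10  [2,3,4,5,6]=10
  first=0(c) contributes 20
  first=1(a) contributes 15
|[w]| = 35

35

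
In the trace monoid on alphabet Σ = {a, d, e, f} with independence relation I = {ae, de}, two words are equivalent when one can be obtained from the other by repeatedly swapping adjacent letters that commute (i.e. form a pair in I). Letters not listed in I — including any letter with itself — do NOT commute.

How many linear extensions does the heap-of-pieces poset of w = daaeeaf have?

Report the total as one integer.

15

piece 0:d — minimal
piece 1:a rests on {0:d}
piece 2:a rests on {1:a}
piece 3:e — minimal
piece 4:e rests on {3:e}
piece 5:a rests on {2:a}
piece 6:f rests on {4:e, 5:a}
minimal pieces: {0:d, 3:e}
ways to finish when only these pieces remain (= sum over removing one remaining piece with nothing left below it):
  1 left: {6}→1
  2 left: {4,6}→1  {5,6}→1
  3 left: {2,5,6}→1  {3,4,6}→1  {4,5,6}→2
  4 left: {1,2,5,6}→1  {2,4,5,6}→3  {3,4,5,6}→3
  5 left: {0,1,2,5,6}→1  {1,2,4,5,6}→4  {2,3,4,5,6}→6
  placing 0:d first → 10 extensions
  placing 3:e first → 5 extensions
total linear extensions = 15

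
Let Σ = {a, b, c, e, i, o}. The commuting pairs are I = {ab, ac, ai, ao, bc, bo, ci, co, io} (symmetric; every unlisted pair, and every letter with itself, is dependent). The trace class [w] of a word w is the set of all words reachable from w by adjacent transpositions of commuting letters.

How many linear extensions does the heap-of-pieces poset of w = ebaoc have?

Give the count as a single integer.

24

0(e) covers ∅
1(b) covers 0:e
2(a) covers 0:e
3(o) covers 0:e
4(c) covers 0:e
floor of heap: 0:e
completions by unplaced set U, small U first (add the entries for U minus each lowest piece of U):
  |U|=1: {1}:1  {2}:1  {3}:1  {4}:1
  |U|=2: {1,2}:2  {1,3}:2  {1,4}:2  {2,3}:2  {2,4}:2  {3,4}:2
  |U|=3: {1,2,3}:6  {1,2,4}:6  {1,3,4}:6  {2,3,4}:6
  start at 0(e): 24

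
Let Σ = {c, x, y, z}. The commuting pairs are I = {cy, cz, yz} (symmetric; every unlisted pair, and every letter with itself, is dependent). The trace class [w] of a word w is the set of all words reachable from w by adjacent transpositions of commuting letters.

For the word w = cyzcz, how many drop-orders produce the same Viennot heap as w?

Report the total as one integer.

drop 0:c onto floor
drop 1:y onto floor
drop 2:z onto floor
drop 3:c onto {0:c}
drop 4:z onto {2:z}
ground layer = {0:c, 1:y, 2:z}
drop-orders for the pieces not yet dropped (sum over which currently-grounded one goes next):
  1 to go: {1} 1  {3} 1  {4} 1
  2 to go: {0,3} 1  {1,3} 2  {1,4} 2  {2,4} 1  {3,4} 2
  3 to go: {0,1,3} 3  {0,3,4} 3  {1,2,4} 3  {1,3,4} 6  {2,3,4} 3
  if 0:c drops first: 12 orders
  if 1:y drops first: 6 orders
  if 2:z drops first: 12 orders
heap linearizations: 30

30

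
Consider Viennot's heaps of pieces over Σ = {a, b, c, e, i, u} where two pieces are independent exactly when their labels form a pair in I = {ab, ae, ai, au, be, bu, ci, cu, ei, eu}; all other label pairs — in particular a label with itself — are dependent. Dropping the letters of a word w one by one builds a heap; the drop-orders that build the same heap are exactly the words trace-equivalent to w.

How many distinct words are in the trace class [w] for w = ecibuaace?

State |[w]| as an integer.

drop 0:e onto floor
drop 1:c onto {0:e}
drop 2:i onto floor
drop 3:b onto {1:c, 2:i}
drop 4:u onto {2:i}
drop 5:a onto {1:c}
drop 6:a onto {5:a}
drop 7:c onto {3:b, 6:a}
drop 8:e onto {7:c}
ground layer = {0:e, 2:i}
drop-orders for the pieces not yet dropped (sum over which currently-grounded one goes next):
  1 to go: {4} 1  {8} 1
  2 to go: {4,8} 2  {7,8} 1
  3 to go: {3,7,8} 1  {4,7,8} 3  {6,7,8} 1
  4 to go: {3,4,7,8} 4  {3,6,7,8} 2  {4,6,7,8} 4  {5,6,7,8} 1
  5 to go: {2,3,4,7,8} 4  {3,4,6,7,8} 10  {3,5,6,7,8} 3  {4,5,6,7,8} 5
  6 to go: {1,3,5,6,7,8} 3  {2,3,4,6,7,8} 14  {3,4,5,6,7,8} 18
  7 to go: {0,1,3,5,6,7,8} 3  {1,3,4,5,6,7,8} 21  {2,3,4,5,6,7,8} 32
  if 0:e drops first: 53 orders
  if 2:i drops first: 24 orders
heap linearizations: 77

77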